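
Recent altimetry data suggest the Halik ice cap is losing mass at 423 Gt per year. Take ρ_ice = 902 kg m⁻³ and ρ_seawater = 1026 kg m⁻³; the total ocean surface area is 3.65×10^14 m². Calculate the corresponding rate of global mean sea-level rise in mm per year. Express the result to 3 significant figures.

≈ 1.13 mm/yr

ρ_w = 1026 kg m⁻³. Annual water volume added = 423 Gt / ρ_w = 4.230×10^14 kg / 1026 kg m⁻³ = 4.123×10^11 m³.
Δh per year = 4.123×10^11 / 3.65×10^14 = 1.13×10^-3 m = 1.13 mm.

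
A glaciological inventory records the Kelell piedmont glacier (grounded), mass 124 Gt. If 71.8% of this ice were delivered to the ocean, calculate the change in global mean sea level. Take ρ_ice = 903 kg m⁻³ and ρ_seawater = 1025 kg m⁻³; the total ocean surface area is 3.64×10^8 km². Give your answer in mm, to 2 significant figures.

≈ 0.24 mm

Kelell: 0.718 × 124 Gt = 8.903×10^13 kg; dividing by ρ_w = 1025 kg m⁻³ gives 8.686×10^10 m³ of water.
Spread over 3.64×10^14 m² of ocean, Δh = 8.686×10^10 / 3.64×10^14 = 2.39×10^-4 m = 0.24 mm.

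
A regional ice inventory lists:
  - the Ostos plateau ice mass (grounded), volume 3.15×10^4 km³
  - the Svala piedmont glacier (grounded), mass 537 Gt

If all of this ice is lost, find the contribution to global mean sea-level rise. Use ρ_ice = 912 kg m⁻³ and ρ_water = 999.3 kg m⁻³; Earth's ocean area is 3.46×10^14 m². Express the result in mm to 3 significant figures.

Ostos: 3.15×10^4 km³ × (912/999.3) = 2.875×10^4 km³ of water.
Svala: 537 Gt = 5.370×10^14 kg; dividing by ρ_w = 999.3 kg m⁻³ gives 5.374×10^11 m³ of water.
Total added water ≈ 2.929×10^13 m³ over 3.46×10^14 m² → Δh = 0.0846 m = 84.6 mm.

≈ 84.6 mm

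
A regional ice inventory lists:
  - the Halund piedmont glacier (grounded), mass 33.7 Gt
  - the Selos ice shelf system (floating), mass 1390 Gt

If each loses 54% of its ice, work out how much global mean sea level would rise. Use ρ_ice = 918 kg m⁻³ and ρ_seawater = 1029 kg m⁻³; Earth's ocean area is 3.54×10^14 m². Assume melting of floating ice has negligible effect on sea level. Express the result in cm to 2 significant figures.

≈ 5.0×10^-3 cm

Halund: 0.54 × 33.7 Gt = 1.820×10^13 kg; dividing by ρ_w = 1029 kg m⁻³ gives 1.769×10^10 m³ of water.
The Selos ice shelf system is floating and already displaces its own weight of water, so its melt adds essentially nothing to sea level.
Total added water ≈ 1.769×10^10 m³ over 3.54×10^14 m² → Δh = 5.00×10^-5 m = 5.0×10^-3 cm.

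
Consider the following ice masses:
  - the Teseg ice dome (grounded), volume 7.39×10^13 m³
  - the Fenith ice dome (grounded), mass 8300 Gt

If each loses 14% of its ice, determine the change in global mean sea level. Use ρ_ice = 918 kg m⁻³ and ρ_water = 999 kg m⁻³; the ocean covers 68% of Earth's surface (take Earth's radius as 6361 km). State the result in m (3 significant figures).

≈ 0.0309 m

Teseg: 0.14 × 7.39×10^13 m³ × (918/999) = 9.507×10^12 m³ of water.
Fenith: 0.14 × 8300 Gt = 1.162×10^15 kg; dividing by ρ_w = 999 kg m⁻³ gives 1.163×10^12 m³ of water.
Total added water ≈ 1.067×10^13 m³ over 3.46×10^14 m² → Δh = 0.0309 m.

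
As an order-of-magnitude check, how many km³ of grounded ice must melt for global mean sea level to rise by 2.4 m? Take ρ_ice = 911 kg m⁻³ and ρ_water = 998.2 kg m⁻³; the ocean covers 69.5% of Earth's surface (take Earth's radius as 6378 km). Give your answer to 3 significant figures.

≈ 9.34×10^5 km³

Required water volume = Δh × A = 2.4 m × 3.55×10^14 m² = 8.527×10^14 m³ = 8.527×10^5 km³.
Ice volume = water volume × ρ_w/ρ_ice = 8.527×10^5 × 998.2/911 = 9.34×10^5 km³.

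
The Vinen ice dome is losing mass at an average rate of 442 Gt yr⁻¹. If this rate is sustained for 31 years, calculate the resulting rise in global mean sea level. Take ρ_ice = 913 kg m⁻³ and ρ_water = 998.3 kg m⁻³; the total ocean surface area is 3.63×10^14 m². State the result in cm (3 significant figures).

≈ 3.78 cm

Total mass lost = 442 Gt/yr × 31 yr = 1.370×10^4 Gt = 1.370×10^16 kg.
ρ_w = 998.3 kg m⁻³, so water volume = 1.370×10^16 / 998.3 = 1.373×10^13 m³.
Δh = 1.373×10^13 / 3.63×10^14 = 0.0378 m = 3.78 cm.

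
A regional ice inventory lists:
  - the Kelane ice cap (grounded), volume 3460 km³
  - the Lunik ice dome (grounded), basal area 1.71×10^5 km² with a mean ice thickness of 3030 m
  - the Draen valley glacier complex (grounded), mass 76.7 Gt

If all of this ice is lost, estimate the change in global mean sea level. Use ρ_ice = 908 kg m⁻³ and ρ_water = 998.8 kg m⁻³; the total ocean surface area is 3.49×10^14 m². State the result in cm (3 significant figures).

Kelane: 3460 km³ × (908/998.8) = 3145 km³ of water.
Lunik: ice volume = 1.71×10^5 km² × 3030 m = 5.181×10^5 km³; 5.181×10^5 × (908/998.8) = 4.710×10^5 km³ of water.
Draen: 76.7 Gt = 7.670×10^13 kg; dividing by ρ_w = 998.8 kg m⁻³ gives 7.679×10^10 m³ of water.
Total added water ≈ 4.742×10^14 m³ over 3.49×10^14 m² → Δh = 1.36 m = 136 cm.

≈ 136 cm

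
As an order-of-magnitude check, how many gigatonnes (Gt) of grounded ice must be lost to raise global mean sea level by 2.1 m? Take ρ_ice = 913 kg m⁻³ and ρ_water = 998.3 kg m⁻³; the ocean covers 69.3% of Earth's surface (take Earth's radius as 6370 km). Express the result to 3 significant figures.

≈ 7.41×10^5 Gt

Required water volume = Δh × A = 2.1 m × 3.53×10^14 m² = 7.421×10^14 m³.
ρ_w = 998.3 kg m⁻³, so the mass of water = 7.421×10^14 m³ × 998.3 kg m⁻³ = 7.408×10^17 kg = 7.41×10^5 Gt (and the same mass of ice, by conservation).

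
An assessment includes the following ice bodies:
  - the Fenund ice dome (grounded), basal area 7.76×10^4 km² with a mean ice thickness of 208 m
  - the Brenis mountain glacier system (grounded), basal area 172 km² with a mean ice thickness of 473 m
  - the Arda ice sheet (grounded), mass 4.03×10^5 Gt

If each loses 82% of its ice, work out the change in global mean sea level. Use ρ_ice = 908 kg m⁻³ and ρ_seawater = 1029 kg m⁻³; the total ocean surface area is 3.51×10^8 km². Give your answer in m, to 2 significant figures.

≈ 0.95 m

Fenund: ice volume = 7.76×10^4 km² × 208 m = 1.614×10^4 km³; 0.82 × 1.614×10^4 × (908/1029) = 1.168×10^4 km³ of water.
Brenis: ice volume = 172 km² × 473 m = 81.36 km³; 0.82 × 81.36 × (908/1029) = 58.87 km³ of water.
Arda: 0.82 × 4.03×10^5 Gt = 3.305×10^17 kg; dividing by ρ_w = 1029 kg m⁻³ gives 3.211×10^14 m³ of water.
Total added water ≈ 3.329×10^14 m³ over 3.51×10^14 m² → Δh = 0.948 m.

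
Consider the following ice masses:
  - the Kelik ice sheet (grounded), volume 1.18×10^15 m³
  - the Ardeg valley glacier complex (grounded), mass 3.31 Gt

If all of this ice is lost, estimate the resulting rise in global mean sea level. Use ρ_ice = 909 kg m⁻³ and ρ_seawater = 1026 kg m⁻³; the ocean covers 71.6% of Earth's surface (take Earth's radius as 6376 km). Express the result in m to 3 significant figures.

≈ 2.86 m

Kelik: 1.18×10^15 m³ × (909/1026) = 1.045×10^15 m³ of water.
Ardeg: 3.31 Gt = 3.310×10^12 kg; dividing by ρ_w = 1026 kg m⁻³ gives 3.226×10^9 m³ of water.
Total added water ≈ 1.045×10^15 m³ over 3.66×10^14 m² → Δh = 2.86 m.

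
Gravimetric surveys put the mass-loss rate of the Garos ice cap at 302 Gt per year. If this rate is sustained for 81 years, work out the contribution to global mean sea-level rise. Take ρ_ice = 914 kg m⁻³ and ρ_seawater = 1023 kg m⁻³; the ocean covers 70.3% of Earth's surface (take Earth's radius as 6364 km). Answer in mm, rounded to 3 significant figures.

≈ 66.8 mm

Total mass lost = 302 Gt/yr × 81 yr = 2.446×10^4 Gt = 2.446×10^16 kg.
ρ_w = 1023 kg m⁻³, so water volume = 2.446×10^16 / 1023 = 2.391×10^13 m³.
Δh = 2.391×10^13 / 3.58×10^14 = 0.0668 m = 66.8 mm.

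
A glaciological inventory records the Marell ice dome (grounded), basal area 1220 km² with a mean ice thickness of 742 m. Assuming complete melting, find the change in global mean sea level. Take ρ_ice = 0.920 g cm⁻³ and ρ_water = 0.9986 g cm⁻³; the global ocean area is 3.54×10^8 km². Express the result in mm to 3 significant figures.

Marell: ice volume = 1220 km² × 742 m = 905.2 km³; 905.2 × (920/998.6) = 834.0 km³ of water.
Spread over 3.54×10^14 m² of ocean, Δh = 8.340×10^11 / 3.54×10^14 = 2.36×10^-3 m = 2.36 mm.

≈ 2.36 mm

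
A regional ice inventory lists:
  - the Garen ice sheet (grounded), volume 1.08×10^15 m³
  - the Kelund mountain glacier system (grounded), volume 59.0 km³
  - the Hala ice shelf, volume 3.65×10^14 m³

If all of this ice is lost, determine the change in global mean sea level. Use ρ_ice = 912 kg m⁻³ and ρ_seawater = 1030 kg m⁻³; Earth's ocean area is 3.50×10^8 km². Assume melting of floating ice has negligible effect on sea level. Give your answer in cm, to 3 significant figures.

Garen: 1.08×10^15 m³ × (912/1030) = 9.563×10^14 m³ of water.
Kelund: 59.0 km³ × (912/1030) = 52.24 km³ of water.
The Hala ice shelf is floating and already displaces its own weight of water, so its melt adds essentially nothing to sea level.
Total added water ≈ 9.563×10^14 m³ over 3.50×10^14 m² → Δh = 2.73 m = 273 cm.

≈ 273 cm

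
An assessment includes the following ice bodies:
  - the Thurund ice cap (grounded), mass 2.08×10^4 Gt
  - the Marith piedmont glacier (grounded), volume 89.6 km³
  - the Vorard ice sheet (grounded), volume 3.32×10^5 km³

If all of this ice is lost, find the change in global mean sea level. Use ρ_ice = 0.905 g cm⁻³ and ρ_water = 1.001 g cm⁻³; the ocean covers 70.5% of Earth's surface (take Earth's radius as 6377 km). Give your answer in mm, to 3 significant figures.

≈ 891 mm

Thurund: 2.08×10^4 Gt = 2.080×10^16 kg; dividing by ρ_w = 1.001 g cm⁻³ = 1001 kg m⁻³ gives 2.078×10^13 m³ of water.
Marith: 89.6 km³ × (905/1001) = 81.01 km³ of water.
Vorard: 3.32×10^5 km³ × (905/1001) = 3.002×10^5 km³ of water.
Total added water ≈ 3.210×10^14 m³ over 3.60×10^14 m² → Δh = 0.891 m = 891 mm.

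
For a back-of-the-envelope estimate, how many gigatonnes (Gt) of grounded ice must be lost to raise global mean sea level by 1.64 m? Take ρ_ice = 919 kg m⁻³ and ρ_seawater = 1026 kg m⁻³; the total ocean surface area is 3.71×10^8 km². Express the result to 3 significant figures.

Required water volume = Δh × A = 1.64 m × 3.71×10^14 m² = 6.084×10^14 m³.
ρ_w = 1026 kg m⁻³, so the mass of water = 6.084×10^14 m³ × 1026 kg m⁻³ = 6.243×10^17 kg = 6.24×10^5 Gt (and the same mass of ice, by conservation).

≈ 6.24×10^5 Gt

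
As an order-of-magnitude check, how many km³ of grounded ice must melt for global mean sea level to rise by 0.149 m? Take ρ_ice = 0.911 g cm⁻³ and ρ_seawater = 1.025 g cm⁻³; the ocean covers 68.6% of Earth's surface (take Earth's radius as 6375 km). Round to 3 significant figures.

≈ 5.87×10^4 km³

Required water volume = Δh × A = 0.149 m × 3.50×10^14 m² = 5.220×10^13 m³ = 5.220×10^4 km³.
Ice volume = water volume × ρ_w/ρ_ice = 5.220×10^4 × 1025/911 = 5.87×10^4 km³.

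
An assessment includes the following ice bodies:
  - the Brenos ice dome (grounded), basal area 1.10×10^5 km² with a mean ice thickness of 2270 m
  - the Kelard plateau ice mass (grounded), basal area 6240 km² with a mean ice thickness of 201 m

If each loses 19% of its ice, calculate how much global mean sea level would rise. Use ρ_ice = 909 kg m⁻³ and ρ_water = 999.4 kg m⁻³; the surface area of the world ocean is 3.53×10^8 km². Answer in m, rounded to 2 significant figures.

Brenos: ice volume = 1.10×10^5 km² × 2270 m = 2.497×10^5 km³; 0.19 × 2.497×10^5 × (909/999.4) = 4.315×10^4 km³ of water.
Kelard: ice volume = 6240 km² × 201 m = 1254 km³; 0.19 × 1254 × (909/999.4) = 216.7 km³ of water.
Total added water ≈ 4.337×10^13 m³ over 3.53×10^14 m² → Δh = 0.123 m.

≈ 0.12 m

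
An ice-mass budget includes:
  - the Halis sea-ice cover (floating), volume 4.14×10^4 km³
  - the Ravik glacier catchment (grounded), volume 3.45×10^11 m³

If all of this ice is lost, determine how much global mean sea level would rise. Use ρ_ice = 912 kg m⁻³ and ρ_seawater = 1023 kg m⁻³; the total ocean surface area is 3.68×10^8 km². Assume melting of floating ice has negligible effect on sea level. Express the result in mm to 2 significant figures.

≈ 0.84 mm

The Halis sea-ice cover is floating and already displaces its own weight of water, so its melt adds essentially nothing to sea level.
Ravik: 3.45×10^11 m³ × (912/1023) = 3.076×10^11 m³ of water.
Total added water ≈ 3.076×10^11 m³ over 3.68×10^14 m² → Δh = 8.36×10^-4 m = 0.84 mm.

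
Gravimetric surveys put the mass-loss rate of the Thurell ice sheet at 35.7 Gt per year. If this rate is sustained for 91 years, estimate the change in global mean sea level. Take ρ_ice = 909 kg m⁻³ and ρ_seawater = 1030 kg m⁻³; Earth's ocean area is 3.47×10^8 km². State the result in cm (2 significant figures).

Total mass lost = 35.7 Gt/yr × 91 yr = 3249 Gt = 3.249×10^15 kg.
ρ_w = 1030 kg m⁻³, so water volume = 3.249×10^15 / 1030 = 3.154×10^12 m³.
Δh = 3.154×10^12 / 3.47×10^14 = 9.09×10^-3 m = 0.91 cm.

≈ 0.91 cm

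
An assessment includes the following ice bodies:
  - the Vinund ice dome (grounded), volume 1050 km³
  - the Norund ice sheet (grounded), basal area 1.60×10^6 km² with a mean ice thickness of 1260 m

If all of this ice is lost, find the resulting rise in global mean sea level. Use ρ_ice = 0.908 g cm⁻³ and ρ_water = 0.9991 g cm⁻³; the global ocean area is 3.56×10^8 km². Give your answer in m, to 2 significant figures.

≈ 5.1 m

Vinund: 1050 km³ × (908/999.1) = 954.3 km³ of water.
Norund: ice volume = 1.60×10^6 km² × 1260 m = 2.016×10^6 km³; 2.016×10^6 × (908/999.1) = 1.832×10^6 km³ of water.
Total added water ≈ 1.833×10^15 m³ over 3.56×10^14 m² → Δh = 5.15 m.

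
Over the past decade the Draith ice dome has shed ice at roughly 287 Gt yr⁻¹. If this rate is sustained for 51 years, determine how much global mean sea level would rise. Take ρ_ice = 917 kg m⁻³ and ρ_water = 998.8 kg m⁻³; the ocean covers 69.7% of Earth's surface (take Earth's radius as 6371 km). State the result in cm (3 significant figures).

Total mass lost = 287 Gt/yr × 51 yr = 1.464×10^4 Gt = 1.464×10^16 kg.
ρ_w = 998.8 kg m⁻³, so water volume = 1.464×10^16 / 998.8 = 1.465×10^13 m³.
Δh = 1.465×10^13 / 3.56×10^14 = 0.0412 m = 4.12 cm.

≈ 4.12 cm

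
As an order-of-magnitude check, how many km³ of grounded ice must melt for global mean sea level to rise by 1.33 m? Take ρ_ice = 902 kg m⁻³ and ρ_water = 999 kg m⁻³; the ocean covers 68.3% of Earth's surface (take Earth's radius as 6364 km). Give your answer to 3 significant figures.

≈ 5.12×10^5 km³

Required water volume = Δh × A = 1.33 m × 3.48×10^14 m² = 4.623×10^14 m³ = 4.623×10^5 km³.
Ice volume = water volume × ρ_w/ρ_ice = 4.623×10^5 × 999/902 = 5.12×10^5 km³.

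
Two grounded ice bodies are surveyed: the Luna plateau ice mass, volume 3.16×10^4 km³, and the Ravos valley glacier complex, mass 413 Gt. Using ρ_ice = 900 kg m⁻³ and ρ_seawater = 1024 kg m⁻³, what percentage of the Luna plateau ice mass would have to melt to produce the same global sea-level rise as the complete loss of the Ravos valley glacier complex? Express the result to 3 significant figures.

≈ 1.45 %

Equal sea-level rise means equal mass of meltwater, i.e. equal mass of ice lost.
Ice mass of Ravos: 4.130×10^14 kg; ice mass of Luna: 2.844×10^16 kg.
Fraction required = 4.130×10^14 / 2.844×10^16 = 0.0145 → 1.45 %.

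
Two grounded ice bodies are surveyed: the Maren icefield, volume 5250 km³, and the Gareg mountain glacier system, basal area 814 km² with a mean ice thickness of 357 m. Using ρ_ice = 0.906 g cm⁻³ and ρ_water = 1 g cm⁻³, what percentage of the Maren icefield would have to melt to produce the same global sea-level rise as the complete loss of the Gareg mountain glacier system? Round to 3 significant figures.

Equal sea-level rise means equal mass of meltwater, i.e. equal mass of ice lost.
Ice mass of Gareg: 2.633×10^14 kg; ice mass of Maren: 4.756×10^15 kg.
Fraction required = 2.633×10^14 / 4.756×10^15 = 0.0554 → 5.54 %.

≈ 5.54 %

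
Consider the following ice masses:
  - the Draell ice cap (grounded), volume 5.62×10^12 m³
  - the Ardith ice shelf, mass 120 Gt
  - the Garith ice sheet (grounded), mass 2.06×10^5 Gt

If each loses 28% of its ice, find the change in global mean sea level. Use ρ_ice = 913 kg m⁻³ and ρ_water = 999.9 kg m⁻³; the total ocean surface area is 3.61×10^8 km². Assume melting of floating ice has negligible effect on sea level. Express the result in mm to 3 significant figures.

Draell: 0.28 × 5.62×10^12 m³ × (913/999.9) = 1.437×10^12 m³ of water.
The Ardith ice shelf is floating and already displaces its own weight of water, so its melt adds essentially nothing to sea level.
Garith: 0.28 × 2.06×10^5 Gt = 5.768×10^16 kg; dividing by ρ_w = 999.9 kg m⁻³ gives 5.769×10^13 m³ of water.
Total added water ≈ 5.912×10^13 m³ over 3.61×10^14 m² → Δh = 0.164 m = 164 mm.

≈ 164 mm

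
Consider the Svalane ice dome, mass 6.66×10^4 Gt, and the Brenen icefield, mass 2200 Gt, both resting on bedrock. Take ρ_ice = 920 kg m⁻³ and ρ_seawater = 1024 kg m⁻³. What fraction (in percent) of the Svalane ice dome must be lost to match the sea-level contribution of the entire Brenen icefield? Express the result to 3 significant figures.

Equal sea-level rise means equal mass of meltwater, i.e. equal mass of ice lost.
Ice mass of Brenen: 2.200×10^15 kg; ice mass of Svalane: 6.660×10^16 kg.
Fraction required = 2.200×10^15 / 6.660×10^16 = 0.0330 → 3.30 %.

≈ 3.30 %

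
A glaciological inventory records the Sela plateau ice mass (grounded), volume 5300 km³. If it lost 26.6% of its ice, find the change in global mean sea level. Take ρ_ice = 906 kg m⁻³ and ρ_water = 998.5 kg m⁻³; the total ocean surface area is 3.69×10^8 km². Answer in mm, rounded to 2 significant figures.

Sela: 0.266 × 5300 km³ × (906/998.5) = 1279 km³ of water.
Spread over 3.69×10^14 m² of ocean, Δh = 1.279×10^12 / 3.69×10^14 = 3.47×10^-3 m = 3.5 mm.

≈ 3.5 mm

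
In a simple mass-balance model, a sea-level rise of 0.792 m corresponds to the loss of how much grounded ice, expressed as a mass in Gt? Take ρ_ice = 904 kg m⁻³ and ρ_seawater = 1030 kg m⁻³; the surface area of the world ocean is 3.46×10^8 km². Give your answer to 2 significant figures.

Required water volume = Δh × A = 0.792 m × 3.46×10^14 m² = 2.740×10^14 m³.
ρ_w = 1030 kg m⁻³, so the mass of water = 2.740×10^14 m³ × 1030 kg m⁻³ = 2.823×10^17 kg = 2.8×10^5 Gt (and the same mass of ice, by conservation).

≈ 2.8×10^5 Gt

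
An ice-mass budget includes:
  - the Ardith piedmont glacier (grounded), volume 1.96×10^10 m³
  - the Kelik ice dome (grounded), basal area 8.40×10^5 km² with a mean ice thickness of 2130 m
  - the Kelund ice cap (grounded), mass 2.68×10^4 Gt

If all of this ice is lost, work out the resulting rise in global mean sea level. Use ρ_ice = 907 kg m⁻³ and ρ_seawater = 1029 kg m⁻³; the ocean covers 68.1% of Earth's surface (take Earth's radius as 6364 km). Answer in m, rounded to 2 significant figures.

Ardith: 1.96×10^10 m³ × (907/1029) = 1.728×10^10 m³ of water.
Kelik: ice volume = 8.40×10^5 km² × 2130 m = 1.789×10^6 km³; 1.789×10^6 × (907/1029) = 1.577×10^6 km³ of water.
Kelund: 2.68×10^4 Gt = 2.680×10^16 kg; dividing by ρ_w = 1029 kg m⁻³ gives 2.604×10^13 m³ of water.
Total added water ≈ 1.603×10^15 m³ over 3.47×10^14 m² → Δh = 4.63 m.

≈ 4.6 m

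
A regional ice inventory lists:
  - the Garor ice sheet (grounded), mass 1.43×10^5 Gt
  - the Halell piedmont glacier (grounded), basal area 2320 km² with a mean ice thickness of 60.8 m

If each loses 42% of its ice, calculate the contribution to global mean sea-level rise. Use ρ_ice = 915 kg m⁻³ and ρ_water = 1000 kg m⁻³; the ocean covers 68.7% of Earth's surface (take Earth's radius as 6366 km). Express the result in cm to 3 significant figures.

Garor: 0.42 × 1.43×10^5 Gt = 6.006×10^16 kg; dividing by ρ_w = 1000 kg m⁻³ gives 6.006×10^13 m³ of water.
Halell: ice volume = 2320 km² × 60.8 m = 141.1 km³; 0.42 × 141.1 × (915/1000) = 54.21 km³ of water.
Total added water ≈ 6.011×10^13 m³ over 3.50×10^14 m² → Δh = 0.172 m = 17.2 cm.

≈ 17.2 cm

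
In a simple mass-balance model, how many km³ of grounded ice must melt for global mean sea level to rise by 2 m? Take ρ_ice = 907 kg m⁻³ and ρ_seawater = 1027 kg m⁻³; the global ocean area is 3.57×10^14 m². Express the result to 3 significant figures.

Required water volume = Δh × A = 2 m × 3.57×10^14 m² = 7.140×10^14 m³ = 7.140×10^5 km³.
Ice volume = water volume × ρ_w/ρ_ice = 7.140×10^5 × 1027/907 = 8.08×10^5 km³.

≈ 8.08×10^5 km³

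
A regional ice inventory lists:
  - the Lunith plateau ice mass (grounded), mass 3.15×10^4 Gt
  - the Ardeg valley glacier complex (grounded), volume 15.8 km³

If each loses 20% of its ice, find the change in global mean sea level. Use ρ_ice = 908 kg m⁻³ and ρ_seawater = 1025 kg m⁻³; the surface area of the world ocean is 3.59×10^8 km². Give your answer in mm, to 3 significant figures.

Lunith: 0.2 × 3.15×10^4 Gt = 6.300×10^15 kg; dividing by ρ_w = 1025 kg m⁻³ gives 6.146×10^12 m³ of water.
Ardeg: 0.2 × 15.8 km³ × (908/1025) = 2.799 km³ of water.
Total added water ≈ 6.149×10^12 m³ over 3.59×10^14 m² → Δh = 0.0171 m = 17.1 mm.

≈ 17.1 mm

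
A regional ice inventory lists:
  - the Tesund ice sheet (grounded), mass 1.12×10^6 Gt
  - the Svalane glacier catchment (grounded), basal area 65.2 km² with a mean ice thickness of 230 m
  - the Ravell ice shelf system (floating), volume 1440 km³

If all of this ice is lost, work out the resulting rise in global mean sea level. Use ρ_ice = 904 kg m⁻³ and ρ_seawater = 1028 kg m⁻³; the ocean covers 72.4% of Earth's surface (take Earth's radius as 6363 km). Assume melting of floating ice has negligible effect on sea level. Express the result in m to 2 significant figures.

Tesund: 1.12×10^6 Gt = 1.120×10^18 kg; dividing by ρ_w = 1028 kg m⁻³ gives 1.089×10^15 m³ of water.
Svalane: ice volume = 65.2 km² × 230 m = 15.00 km³; 15.00 × (904/1028) = 13.19 km³ of water.
The Ravell ice shelf system is floating and already displaces its own weight of water, so its melt adds essentially nothing to sea level.
Total added water ≈ 1.090×10^15 m³ over 3.68×10^14 m² → Δh = 2.96 m.

≈ 3.0 m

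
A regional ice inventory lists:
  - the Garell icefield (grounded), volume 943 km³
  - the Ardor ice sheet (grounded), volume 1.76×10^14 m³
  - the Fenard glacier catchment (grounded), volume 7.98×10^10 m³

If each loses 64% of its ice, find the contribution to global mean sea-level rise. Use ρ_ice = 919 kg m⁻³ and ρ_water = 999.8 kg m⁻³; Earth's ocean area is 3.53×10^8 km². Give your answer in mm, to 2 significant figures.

Garell: 0.64 × 943 km³ × (919/999.8) = 554.7 km³ of water.
Ardor: 0.64 × 1.76×10^14 m³ × (919/999.8) = 1.035×10^14 m³ of water.
Fenard: 0.64 × 7.98×10^10 m³ × (919/999.8) = 4.694×10^10 m³ of water.
Total added water ≈ 1.041×10^14 m³ over 3.53×10^14 m² → Δh = 0.295 m = 300 mm.

≈ 300 mm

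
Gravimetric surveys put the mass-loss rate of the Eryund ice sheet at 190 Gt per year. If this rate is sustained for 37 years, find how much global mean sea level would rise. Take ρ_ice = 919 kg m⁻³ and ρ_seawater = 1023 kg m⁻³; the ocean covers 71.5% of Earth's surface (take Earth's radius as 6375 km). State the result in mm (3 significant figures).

≈ 18.8 mm

Total mass lost = 190 Gt/yr × 37 yr = 7030 Gt = 7.030×10^15 kg.
ρ_w = 1023 kg m⁻³, so water volume = 7.030×10^15 / 1023 = 6.872×10^12 m³.
Δh = 6.872×10^12 / 3.65×10^14 = 0.0188 m = 18.8 mm.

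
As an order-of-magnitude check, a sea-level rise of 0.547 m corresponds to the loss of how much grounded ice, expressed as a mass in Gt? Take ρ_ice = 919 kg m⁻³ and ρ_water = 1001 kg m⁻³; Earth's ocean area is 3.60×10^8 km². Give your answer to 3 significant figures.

Required water volume = Δh × A = 0.547 m × 3.60×10^14 m² = 1.969×10^14 m³.
ρ_w = 1001 kg m⁻³, so the mass of water = 1.969×10^14 m³ × 1001 kg m⁻³ = 1.971×10^17 kg = 1.97×10^5 Gt (and the same mass of ice, by conservation).

≈ 1.97×10^5 Gt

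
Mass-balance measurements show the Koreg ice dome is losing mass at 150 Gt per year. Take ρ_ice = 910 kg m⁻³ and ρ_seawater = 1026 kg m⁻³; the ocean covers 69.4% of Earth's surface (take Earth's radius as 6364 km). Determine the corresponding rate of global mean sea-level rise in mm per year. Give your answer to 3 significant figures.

≈ 0.414 mm/yr

ρ_w = 1026 kg m⁻³. Annual water volume added = 150 Gt / ρ_w = 1.500×10^14 kg / 1026 kg m⁻³ = 1.462×10^11 m³.
Δh per year = 1.462×10^11 / 3.53×10^14 = 4.14×10^-4 m = 0.414 mm.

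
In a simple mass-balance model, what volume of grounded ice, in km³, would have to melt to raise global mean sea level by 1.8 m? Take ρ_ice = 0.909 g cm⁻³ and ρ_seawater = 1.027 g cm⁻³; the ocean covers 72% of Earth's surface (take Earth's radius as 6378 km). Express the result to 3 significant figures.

≈ 7.48×10^5 km³

Required water volume = Δh × A = 1.8 m × 3.68×10^14 m² = 6.625×10^14 m³ = 6.625×10^5 km³.
Ice volume = water volume × ρ_w/ρ_ice = 6.625×10^5 × 1027/909 = 7.48×10^5 km³.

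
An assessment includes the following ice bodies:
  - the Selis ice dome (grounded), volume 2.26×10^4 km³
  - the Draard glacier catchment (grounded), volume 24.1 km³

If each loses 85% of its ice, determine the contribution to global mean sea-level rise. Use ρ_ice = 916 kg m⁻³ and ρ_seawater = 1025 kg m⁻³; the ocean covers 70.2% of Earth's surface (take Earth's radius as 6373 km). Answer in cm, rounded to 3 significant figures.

Selis: 0.85 × 2.26×10^4 km³ × (916/1025) = 1.717×10^4 km³ of water.
Draard: 0.85 × 24.1 km³ × (916/1025) = 18.31 km³ of water.
Total added water ≈ 1.719×10^13 m³ over 3.58×10^14 m² → Δh = 0.0480 m = 4.80 cm.

≈ 4.80 cm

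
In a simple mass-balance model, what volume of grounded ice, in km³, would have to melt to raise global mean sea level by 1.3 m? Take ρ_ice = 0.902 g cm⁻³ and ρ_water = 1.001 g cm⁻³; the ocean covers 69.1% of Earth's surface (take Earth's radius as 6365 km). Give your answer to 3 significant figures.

≈ 5.08×10^5 km³

Required water volume = Δh × A = 1.3 m × 3.52×10^14 m² = 4.573×10^14 m³ = 4.573×10^5 km³.
Ice volume = water volume × ρ_w/ρ_ice = 4.573×10^5 × 1001/902 = 5.08×10^5 km³.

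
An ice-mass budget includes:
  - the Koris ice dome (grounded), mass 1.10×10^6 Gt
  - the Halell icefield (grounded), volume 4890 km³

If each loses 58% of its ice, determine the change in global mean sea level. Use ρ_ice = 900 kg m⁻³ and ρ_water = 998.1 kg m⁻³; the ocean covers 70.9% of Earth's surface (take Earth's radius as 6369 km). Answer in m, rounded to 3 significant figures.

≈ 1.78 m

Koris: 0.58 × 1.10×10^6 Gt = 6.380×10^17 kg; dividing by ρ_w = 998.1 kg m⁻³ gives 6.392×10^14 m³ of water.
Halell: 0.58 × 4890 km³ × (900/998.1) = 2557 km³ of water.
Total added water ≈ 6.418×10^14 m³ over 3.61×10^14 m² → Δh = 1.78 m.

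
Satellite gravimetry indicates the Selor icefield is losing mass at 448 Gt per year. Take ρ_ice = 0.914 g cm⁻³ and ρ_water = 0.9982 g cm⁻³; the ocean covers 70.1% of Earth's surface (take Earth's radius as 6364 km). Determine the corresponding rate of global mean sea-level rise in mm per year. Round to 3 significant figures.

≈ 1.26 mm/yr

ρ_w = 0.9982 g cm⁻³ = 998.2 kg m⁻³. Annual water volume added = 448 Gt / ρ_w = 4.480×10^14 kg / 998.2 kg m⁻³ = 4.488×10^11 m³.
Δh per year = 4.488×10^11 / 3.57×10^14 = 1.26×10^-3 m = 1.26 mm.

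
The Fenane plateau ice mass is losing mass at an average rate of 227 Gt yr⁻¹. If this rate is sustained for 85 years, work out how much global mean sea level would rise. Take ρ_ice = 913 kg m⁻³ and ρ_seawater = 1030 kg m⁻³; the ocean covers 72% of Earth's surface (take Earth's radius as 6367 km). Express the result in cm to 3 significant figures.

≈ 5.11 cm

Total mass lost = 227 Gt/yr × 85 yr = 1.930×10^4 Gt = 1.930×10^16 kg.
ρ_w = 1030 kg m⁻³, so water volume = 1.930×10^16 / 1030 = 1.873×10^13 m³.
Δh = 1.873×10^13 / 3.67×10^14 = 0.0511 m = 5.11 cm.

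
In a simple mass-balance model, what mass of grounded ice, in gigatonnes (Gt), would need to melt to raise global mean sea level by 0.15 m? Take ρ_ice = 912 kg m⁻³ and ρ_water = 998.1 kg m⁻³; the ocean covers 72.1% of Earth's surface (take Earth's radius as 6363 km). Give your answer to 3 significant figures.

≈ 5.49×10^4 Gt

Required water volume = Δh × A = 0.15 m × 3.67×10^14 m² = 5.503×10^13 m³.
ρ_w = 998.1 kg m⁻³, so the mass of water = 5.503×10^13 m³ × 998.1 kg m⁻³ = 5.492×10^16 kg = 5.49×10^4 Gt (and the same mass of ice, by conservation).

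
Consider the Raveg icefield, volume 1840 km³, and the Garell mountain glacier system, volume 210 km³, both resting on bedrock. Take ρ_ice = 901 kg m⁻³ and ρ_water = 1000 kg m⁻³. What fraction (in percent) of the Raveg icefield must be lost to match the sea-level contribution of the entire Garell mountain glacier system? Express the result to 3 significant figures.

Equal sea-level rise means equal mass of meltwater, i.e. equal mass of ice lost.
Ice mass of Garell: 1.892×10^14 kg; ice mass of Raveg: 1.658×10^15 kg.
Fraction required = 1.892×10^14 / 1.658×10^15 = 0.114 → 11.4 %.

≈ 11.4 %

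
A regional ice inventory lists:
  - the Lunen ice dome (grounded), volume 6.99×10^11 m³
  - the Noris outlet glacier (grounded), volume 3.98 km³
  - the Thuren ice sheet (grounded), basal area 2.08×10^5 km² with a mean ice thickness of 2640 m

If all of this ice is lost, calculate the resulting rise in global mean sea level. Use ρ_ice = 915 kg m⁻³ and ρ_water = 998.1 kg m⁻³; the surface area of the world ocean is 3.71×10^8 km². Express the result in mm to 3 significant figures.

≈ 1360 mm

Lunen: 6.99×10^11 m³ × (915/998.1) = 6.408×10^11 m³ of water.
Noris: 3.98 km³ × (915/998.1) = 3.649 km³ of water.
Thuren: ice volume = 2.08×10^5 km² × 2640 m = 5.491×10^5 km³; 5.491×10^5 × (915/998.1) = 5.034×10^5 km³ of water.
Total added water ≈ 5.040×10^14 m³ over 3.71×10^14 m² → Δh = 1.36 m = 1360 mm.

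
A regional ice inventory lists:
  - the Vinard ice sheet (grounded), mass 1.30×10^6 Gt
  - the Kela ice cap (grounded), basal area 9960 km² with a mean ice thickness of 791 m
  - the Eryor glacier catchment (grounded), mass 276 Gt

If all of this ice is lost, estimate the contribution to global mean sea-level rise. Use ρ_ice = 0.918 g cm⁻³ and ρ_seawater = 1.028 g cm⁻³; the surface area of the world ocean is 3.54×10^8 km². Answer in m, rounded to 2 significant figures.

Vinard: 1.30×10^6 Gt = 1.300×10^18 kg; dividing by ρ_w = 1.028 g cm⁻³ = 1028 kg m⁻³ gives 1.265×10^15 m³ of water.
Kela: ice volume = 9960 km² × 791 m = 7878 km³; 7878 × (918/1028) = 7035 km³ of water.
Eryor: 276 Gt = 2.760×10^14 kg; dividing by ρ_w = 1028 kg m⁻³ gives 2.685×10^11 m³ of water.
Total added water ≈ 1.272×10^15 m³ over 3.54×10^14 m² → Δh = 3.59 m.

≈ 3.6 m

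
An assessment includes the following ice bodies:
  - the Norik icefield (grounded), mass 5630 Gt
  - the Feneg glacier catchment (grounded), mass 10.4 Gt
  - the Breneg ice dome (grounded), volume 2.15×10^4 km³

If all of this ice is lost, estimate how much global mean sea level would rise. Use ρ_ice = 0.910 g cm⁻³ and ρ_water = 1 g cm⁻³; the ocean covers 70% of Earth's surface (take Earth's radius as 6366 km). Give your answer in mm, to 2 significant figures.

Norik: 5630 Gt = 5.630×10^15 kg; dividing by ρ_w = 1 g cm⁻³ = 1000 kg m⁻³ gives 5.630×10^12 m³ of water.
Feneg: 10.4 Gt = 1.040×10^13 kg; dividing by ρ_w = 1000 kg m⁻³ gives 1.040×10^10 m³ of water.
Breneg: 2.15×10^4 km³ × (910/1000) = 1.956×10^4 km³ of water.
Total added water ≈ 2.521×10^13 m³ over 3.56×10^14 m² → Δh = 0.0707 m = 71 mm.

≈ 71 mm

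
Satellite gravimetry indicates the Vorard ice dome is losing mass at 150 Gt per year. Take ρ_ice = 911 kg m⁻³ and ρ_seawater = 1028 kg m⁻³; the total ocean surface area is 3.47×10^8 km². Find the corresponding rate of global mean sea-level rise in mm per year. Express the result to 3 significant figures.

≈ 0.421 mm/yr

ρ_w = 1028 kg m⁻³. Annual water volume added = 150 Gt / ρ_w = 1.500×10^14 kg / 1028 kg m⁻³ = 1.459×10^11 m³.
Δh per year = 1.459×10^11 / 3.47×10^14 = 4.21×10^-4 m = 0.421 mm.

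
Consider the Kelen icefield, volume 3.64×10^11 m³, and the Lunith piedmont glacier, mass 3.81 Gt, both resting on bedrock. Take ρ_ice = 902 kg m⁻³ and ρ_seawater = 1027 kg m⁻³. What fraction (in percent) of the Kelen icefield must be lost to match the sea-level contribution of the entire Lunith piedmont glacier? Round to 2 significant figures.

≈ 1.2 %

Equal sea-level rise means equal mass of meltwater, i.e. equal mass of ice lost.
Ice mass of Lunith: 3.810×10^12 kg; ice mass of Kelen: 3.283×10^14 kg.
Fraction required = 3.810×10^12 / 3.283×10^14 = 0.0116 → 1.2 %.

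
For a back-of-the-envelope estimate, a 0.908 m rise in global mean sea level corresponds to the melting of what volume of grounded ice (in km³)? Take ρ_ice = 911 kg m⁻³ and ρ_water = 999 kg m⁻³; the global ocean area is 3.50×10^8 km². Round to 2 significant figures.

Required water volume = Δh × A = 0.908 m × 3.50×10^14 m² = 3.178×10^14 m³ = 3.178×10^5 km³.
Ice volume = water volume × ρ_w/ρ_ice = 3.178×10^5 × 999/911 = 3.5×10^5 km³.

≈ 3.5×10^5 km³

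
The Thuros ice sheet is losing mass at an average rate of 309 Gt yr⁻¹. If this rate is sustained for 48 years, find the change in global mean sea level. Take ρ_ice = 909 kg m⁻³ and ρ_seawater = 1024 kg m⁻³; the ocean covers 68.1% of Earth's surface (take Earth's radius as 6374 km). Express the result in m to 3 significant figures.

Total mass lost = 309 Gt/yr × 48 yr = 1.483×10^4 Gt = 1.483×10^16 kg.
ρ_w = 1024 kg m⁻³, so water volume = 1.483×10^16 / 1024 = 1.448×10^13 m³.
Δh = 1.448×10^13 / 3.48×10^14 = 0.0417 m.

≈ 0.0417 m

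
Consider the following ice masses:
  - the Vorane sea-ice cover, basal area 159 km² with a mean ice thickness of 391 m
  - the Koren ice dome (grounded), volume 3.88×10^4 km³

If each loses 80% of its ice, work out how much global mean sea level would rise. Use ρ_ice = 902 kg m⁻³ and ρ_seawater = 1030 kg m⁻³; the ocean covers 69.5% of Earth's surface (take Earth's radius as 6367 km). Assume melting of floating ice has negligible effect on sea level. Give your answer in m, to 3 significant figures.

≈ 0.0768 m

The Vorane sea-ice cover is floating and already displaces its own weight of water, so its melt adds essentially nothing to sea level.
Koren: 0.8 × 3.88×10^4 km³ × (902/1030) = 2.718×10^4 km³ of water.
Total added water ≈ 2.718×10^13 m³ over 3.54×10^14 m² → Δh = 0.0768 m.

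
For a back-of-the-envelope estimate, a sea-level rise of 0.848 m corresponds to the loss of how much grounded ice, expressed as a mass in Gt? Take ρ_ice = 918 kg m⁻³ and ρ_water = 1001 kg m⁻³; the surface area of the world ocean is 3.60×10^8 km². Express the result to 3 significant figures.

≈ 3.06×10^5 Gt

Required water volume = Δh × A = 0.848 m × 3.60×10^14 m² = 3.053×10^14 m³.
ρ_w = 1001 kg m⁻³, so the mass of water = 3.053×10^14 m³ × 1001 kg m⁻³ = 3.056×10^17 kg = 3.06×10^5 Gt (and the same mass of ice, by conservation).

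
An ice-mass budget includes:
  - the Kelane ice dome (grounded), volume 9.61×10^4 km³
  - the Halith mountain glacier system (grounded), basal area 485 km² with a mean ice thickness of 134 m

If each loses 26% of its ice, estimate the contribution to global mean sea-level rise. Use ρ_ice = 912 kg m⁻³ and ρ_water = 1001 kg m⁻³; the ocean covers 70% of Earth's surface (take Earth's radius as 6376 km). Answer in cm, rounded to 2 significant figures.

≈ 6.4 cm

Kelane: 0.26 × 9.61×10^4 km³ × (912/1001) = 2.276×10^4 km³ of water.
Halith: ice volume = 485 km² × 134 m = 64.99 km³; 0.26 × 64.99 × (912/1001) = 15.40 km³ of water.
Total added water ≈ 2.278×10^13 m³ over 3.58×10^14 m² → Δh = 0.0637 m = 6.4 cm.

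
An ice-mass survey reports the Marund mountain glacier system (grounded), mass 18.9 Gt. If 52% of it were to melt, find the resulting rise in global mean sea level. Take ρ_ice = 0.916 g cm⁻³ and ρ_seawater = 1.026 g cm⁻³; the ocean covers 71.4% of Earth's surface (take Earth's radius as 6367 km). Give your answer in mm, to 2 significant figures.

≈ 0.026 mm

Marund: 0.52 × 18.9 Gt = 9.828×10^12 kg; dividing by ρ_w = 1.026 g cm⁻³ = 1026 kg m⁻³ gives 9.579×10^9 m³ of water.
Spread over 3.64×10^14 m² of ocean, Δh = 9.579×10^9 / 3.64×10^14 = 2.63×10^-5 m = 0.026 mm.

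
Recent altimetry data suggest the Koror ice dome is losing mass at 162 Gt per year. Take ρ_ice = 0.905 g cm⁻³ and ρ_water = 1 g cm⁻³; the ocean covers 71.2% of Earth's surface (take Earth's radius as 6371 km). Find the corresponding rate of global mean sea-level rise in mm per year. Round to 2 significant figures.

≈ 0.45 mm/yr

ρ_w = 1 g cm⁻³ = 1000 kg m⁻³. Annual water volume added = 162 Gt / ρ_w = 1.620×10^14 kg / 1000 kg m⁻³ = 1.620×10^11 m³.
Δh per year = 1.620×10^11 / 3.63×10^14 = 4.46×10^-4 m = 0.45 mm.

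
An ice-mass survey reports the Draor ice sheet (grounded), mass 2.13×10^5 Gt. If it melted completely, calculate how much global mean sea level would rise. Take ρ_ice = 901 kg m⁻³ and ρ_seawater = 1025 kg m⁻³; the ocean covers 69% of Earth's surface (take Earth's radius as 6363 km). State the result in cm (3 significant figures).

Draor: 2.13×10^5 Gt = 2.130×10^17 kg; dividing by ρ_w = 1025 kg m⁻³ gives 2.078×10^14 m³ of water.
Spread over 3.51×10^14 m² of ocean, Δh = 2.078×10^14 / 3.51×10^14 = 0.592 m = 59.2 cm.

≈ 59.2 cm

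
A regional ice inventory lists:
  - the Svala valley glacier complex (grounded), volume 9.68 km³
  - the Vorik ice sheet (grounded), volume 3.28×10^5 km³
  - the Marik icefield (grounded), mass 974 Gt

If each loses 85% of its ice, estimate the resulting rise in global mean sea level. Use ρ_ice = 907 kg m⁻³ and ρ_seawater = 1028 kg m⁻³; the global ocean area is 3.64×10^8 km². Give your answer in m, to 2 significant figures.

Svala: 0.85 × 9.68 km³ × (907/1028) = 7.260 km³ of water.
Vorik: 0.85 × 3.28×10^5 km³ × (907/1028) = 2.460×10^5 km³ of water.
Marik: 0.85 × 974 Gt = 8.279×10^14 kg; dividing by ρ_w = 1028 kg m⁻³ gives 8.054×10^11 m³ of water.
Total added water ≈ 2.468×10^14 m³ over 3.64×10^14 m² → Δh = 0.678 m.

≈ 0.68 m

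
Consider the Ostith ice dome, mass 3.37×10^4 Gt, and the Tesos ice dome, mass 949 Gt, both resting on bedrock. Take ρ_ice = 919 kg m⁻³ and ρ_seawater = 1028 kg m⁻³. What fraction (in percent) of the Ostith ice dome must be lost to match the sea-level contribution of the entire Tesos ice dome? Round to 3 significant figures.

Equal sea-level rise means equal mass of meltwater, i.e. equal mass of ice lost.
Ice mass of Tesos: 9.490×10^14 kg; ice mass of Ostith: 3.370×10^16 kg.
Fraction required = 9.490×10^14 / 3.370×10^16 = 0.0282 → 2.82 %.

≈ 2.82 %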